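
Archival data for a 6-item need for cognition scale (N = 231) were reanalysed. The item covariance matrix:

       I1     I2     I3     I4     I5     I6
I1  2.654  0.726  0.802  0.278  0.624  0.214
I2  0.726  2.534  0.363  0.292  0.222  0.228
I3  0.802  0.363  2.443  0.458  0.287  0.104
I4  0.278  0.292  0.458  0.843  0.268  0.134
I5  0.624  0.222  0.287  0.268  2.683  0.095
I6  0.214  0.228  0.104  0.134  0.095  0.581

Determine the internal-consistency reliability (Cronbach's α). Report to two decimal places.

Σσᵢ² = 2.654 + 2.534 + 2.443 + 0.843 + 2.683 + 0.581 = 11.738
Sum of off-diagonal covariances = 5.095
Var(T) = 11.738 + 2 × 5.095 = 21.928
α = (k/(k−1))·(1 − Σσᵢ²/Var(T)) = (6/5)·(1 − 11.738/21.928) = 0.56

α = 0.56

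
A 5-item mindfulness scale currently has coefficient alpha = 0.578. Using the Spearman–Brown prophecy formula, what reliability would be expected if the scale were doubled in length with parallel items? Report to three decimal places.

predicted reliability = 0.733

Length factor m = 2
α' = m·α / (1 + (m−1)·α)
   = 2 × 0.578 / (1 + (2 − 1) × 0.578)
   = 1.1560 / 1.5780 = 0.733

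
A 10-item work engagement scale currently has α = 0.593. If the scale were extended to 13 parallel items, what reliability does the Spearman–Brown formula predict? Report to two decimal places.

predicted reliability = 0.65

Length factor m = 13/10 = 1.3000
α' = m·α / (1 + (m−1)·α)
   = 13/10 × 0.593 / (1 + (13/10 − 1) × 0.593)
   = 0.7709 / 1.1779 = 0.65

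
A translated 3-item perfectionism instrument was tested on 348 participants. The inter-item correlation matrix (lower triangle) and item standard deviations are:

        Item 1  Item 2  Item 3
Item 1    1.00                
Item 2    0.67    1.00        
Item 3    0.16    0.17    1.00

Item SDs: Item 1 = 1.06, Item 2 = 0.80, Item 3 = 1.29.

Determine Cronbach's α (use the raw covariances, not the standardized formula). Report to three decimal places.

α = 0.539

Σσ²ᵢ = 1.06² + 0.80² + 1.29² = 3.4277
Covariances σ_ij = r_ij · s_i · s_j:
  σ(Item 1,Item 2) = 0.67 × 1.06 × 0.80 = 0.5682
  σ(Item 1,Item 3) = 0.16 × 1.06 × 1.29 = 0.2188
  σ(Item 2,Item 3) = 0.17 × 0.80 × 1.29 = 0.1754
σ²_T = Σσ²ᵢ + 2·Σσ_ij = 3.4277 + 2 × 0.9624 = 5.3525
α = (3/2)·(1 − 3.4277/5.3525) = 0.539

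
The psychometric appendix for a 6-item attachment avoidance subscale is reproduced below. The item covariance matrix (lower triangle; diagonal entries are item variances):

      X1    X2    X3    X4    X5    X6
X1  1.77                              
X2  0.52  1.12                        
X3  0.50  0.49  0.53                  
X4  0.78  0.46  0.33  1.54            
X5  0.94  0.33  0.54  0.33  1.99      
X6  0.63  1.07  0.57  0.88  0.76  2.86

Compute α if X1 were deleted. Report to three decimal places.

Remaining items: X2, X3, X4, X5, X6 (k = 5).
Σσ²ᵢ = 1.12 + 0.53 + 1.54 + 1.99 + 2.86 = 8.04
σ²_T = 8.04 + 2 × 5.76 = 19.56
α (item deleted) = (5/4)·(1 − 8.04/19.56) = 0.736

α = 0.736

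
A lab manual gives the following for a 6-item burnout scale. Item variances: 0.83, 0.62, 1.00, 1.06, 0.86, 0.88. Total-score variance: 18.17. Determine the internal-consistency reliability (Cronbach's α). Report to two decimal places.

Σσ²ᵢ = 0.83 + 0.62 + 1.00 + 1.06 + 0.86 + 0.88 = 5.25
α = (k/(k−1))·(1 − Σσ²ᵢ/Var(T)) = (6/5)·(1 − 5.25/18.17) = 0.85

α = 0.85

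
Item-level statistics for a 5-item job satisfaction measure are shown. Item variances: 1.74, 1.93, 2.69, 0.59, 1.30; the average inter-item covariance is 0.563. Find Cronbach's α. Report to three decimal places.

Σσᵢ² = 1.74 + 1.93 + 2.69 + 0.59 + 1.30 = 8.25
Sum of the 10 distinct covariances = 10 × 0.563 = 5.630
total variance = Σσᵢ² + 2·Σcov = 8.25 + 2 × 5.630 = 19.510
α = (5/4)·(1 − 8.25/19.510) = 0.721

Cronbach's α = 0.721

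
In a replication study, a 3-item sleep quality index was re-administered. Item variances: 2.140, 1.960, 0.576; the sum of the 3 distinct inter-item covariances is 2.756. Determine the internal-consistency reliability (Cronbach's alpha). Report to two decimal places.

Σσ²ᵢ = 2.140 + 1.960 + 0.576 = 4.676
Sum of distinct covariances = 2.756
σ²_total = Σσ²ᵢ + 2·Σcov = 4.676 + 2 × 2.756 = 10.188
α = (3/2)·(1 − 4.676/10.188) = 0.81

Cronbach's alpha = 0.81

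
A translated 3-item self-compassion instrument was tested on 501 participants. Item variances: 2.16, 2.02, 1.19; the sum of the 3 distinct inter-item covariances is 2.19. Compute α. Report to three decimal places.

ΣVar(i) = 2.16 + 2.02 + 1.19 = 5.37
Sum of distinct covariances = 2.19
total variance = ΣVar(i) + 2·Σcov = 5.37 + 2 × 2.19 = 9.75
α = (3/2)·(1 − 5.37/9.75) = 0.674

α = 0.674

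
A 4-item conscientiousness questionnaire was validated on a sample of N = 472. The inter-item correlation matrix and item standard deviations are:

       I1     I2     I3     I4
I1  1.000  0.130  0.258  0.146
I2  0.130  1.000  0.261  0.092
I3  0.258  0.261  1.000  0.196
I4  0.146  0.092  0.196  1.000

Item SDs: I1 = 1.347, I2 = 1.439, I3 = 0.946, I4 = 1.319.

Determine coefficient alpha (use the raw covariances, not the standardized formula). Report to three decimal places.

α = 0.442

Σσ²ᵢ = 1.347² + 1.439² + 0.946² + 1.319² = 6.5198
Covariances σ_ij = r_ij · s_i · s_j:
  σ(I1,I2) = 0.130 × 1.347 × 1.439 = 0.2520
  σ(I1,I3) = 0.258 × 1.347 × 0.946 = 0.3288
  σ(I1,I4) = 0.146 × 1.347 × 1.319 = 0.2594
  σ(I2,I3) = 0.261 × 1.439 × 0.946 = 0.3553
  σ(I2,I4) = 0.092 × 1.439 × 1.319 = 0.1746
  σ(I3,I4) = 0.196 × 0.946 × 1.319 = 0.2446
σ²_T = Σσ²ᵢ + 2·Σσ_ij = 6.5198 + 2 × 1.6147 = 9.7492
α = (4/3)·(1 − 6.5198/9.7492) = 0.442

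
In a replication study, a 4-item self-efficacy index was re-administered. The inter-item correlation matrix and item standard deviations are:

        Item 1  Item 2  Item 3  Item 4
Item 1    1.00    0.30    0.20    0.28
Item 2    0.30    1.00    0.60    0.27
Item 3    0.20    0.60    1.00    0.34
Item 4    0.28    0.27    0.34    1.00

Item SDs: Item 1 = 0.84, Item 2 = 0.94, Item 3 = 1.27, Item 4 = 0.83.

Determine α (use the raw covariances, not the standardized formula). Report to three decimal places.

Σσ²ᵢ = 0.84² + 0.94² + 1.27² + 0.83² = 3.8910
Covariances σ_ij = r_ij · s_i · s_j:
  σ(Item 1,Item 2) = 0.30 × 0.84 × 0.94 = 0.2369
  σ(Item 1,Item 3) = 0.20 × 0.84 × 1.27 = 0.2134
  σ(Item 1,Item 4) = 0.28 × 0.84 × 0.83 = 0.1952
  σ(Item 2,Item 3) = 0.60 × 0.94 × 1.27 = 0.7163
  σ(Item 2,Item 4) = 0.27 × 0.94 × 0.83 = 0.2107
  σ(Item 3,Item 4) = 0.34 × 1.27 × 0.83 = 0.3584
σ²_T = Σσ²ᵢ + 2·Σσ_ij = 3.8910 + 2 × 1.9309 = 7.7528
α = (4/3)·(1 − 3.8910/7.7528) = 0.664

α = 0.664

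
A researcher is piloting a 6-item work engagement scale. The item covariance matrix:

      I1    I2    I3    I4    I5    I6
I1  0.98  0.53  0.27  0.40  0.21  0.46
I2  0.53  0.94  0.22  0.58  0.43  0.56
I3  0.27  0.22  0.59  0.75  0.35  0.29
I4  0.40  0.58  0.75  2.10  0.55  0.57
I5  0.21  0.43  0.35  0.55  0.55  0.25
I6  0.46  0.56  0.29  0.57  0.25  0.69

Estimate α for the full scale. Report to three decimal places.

α = 0.824

Σσ²ᵢ = 0.98 + 0.94 + 0.59 + 2.10 + 0.55 + 0.69 = 5.85
Σ_{i<j} σ_ij = 6.42
σ²_T = 5.85 + 2 × 6.42 = 18.69
α = (k/(k−1))·(1 − Σσ²ᵢ/σ²_T) = (6/5)·(1 − 5.85/18.69) = 0.824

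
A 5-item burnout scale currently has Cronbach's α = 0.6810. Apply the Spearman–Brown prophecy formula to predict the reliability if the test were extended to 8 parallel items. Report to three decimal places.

Length factor m = 8/5 = 1.6000
α' = m·α / (1 + (m−1)·α)
   = 8/5 × 0.6810 / (1 + (8/5 − 1) × 0.6810)
   = 1.0896 / 1.4086 = 0.774

predicted reliability = 0.774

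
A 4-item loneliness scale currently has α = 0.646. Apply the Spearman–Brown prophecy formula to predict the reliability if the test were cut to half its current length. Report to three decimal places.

Length factor m = 1/2
α' = m·α / (1 − (1−m)·α)
   = 1/2 × 0.646 / (1 − (1 − 1/2) × 0.646)
   = 0.3230 / 0.6770 = 0.477

predicted reliability = 0.477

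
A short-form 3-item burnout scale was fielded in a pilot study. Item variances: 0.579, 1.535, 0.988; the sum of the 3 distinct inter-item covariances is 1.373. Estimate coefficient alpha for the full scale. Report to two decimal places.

ΣVar(i) = 0.579 + 1.535 + 0.988 = 3.102
Sum of distinct covariances = 1.373
total variance = ΣVar(i) + 2·Σcov = 3.102 + 2 × 1.373 = 5.848
α = (3/2)·(1 − 3.102/5.848) = 0.70

coefficient alpha = 0.70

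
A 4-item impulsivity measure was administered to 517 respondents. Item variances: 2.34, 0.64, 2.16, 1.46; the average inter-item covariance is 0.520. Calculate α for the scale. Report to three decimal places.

Σσ²ᵢ = 2.34 + 0.64 + 2.16 + 1.46 = 6.60
Sum of the 6 distinct covariances = 6 × 0.520 = 3.120
σ²_total = Σσ²ᵢ + 2·Σcov = 6.60 + 2 × 3.120 = 12.840
α = (4/3)·(1 − 6.60/12.840) = 0.648

α = 0.648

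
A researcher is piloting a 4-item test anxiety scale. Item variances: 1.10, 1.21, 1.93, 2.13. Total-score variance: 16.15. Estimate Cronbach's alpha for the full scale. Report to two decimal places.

Cronbach's alpha = 0.81

Σσ²ᵢ = 1.10 + 1.21 + 1.93 + 2.13 = 6.37
α = (k/(k−1))·(1 − Σσ²ᵢ/total variance) = (4/3)·(1 − 6.37/16.15) = 0.81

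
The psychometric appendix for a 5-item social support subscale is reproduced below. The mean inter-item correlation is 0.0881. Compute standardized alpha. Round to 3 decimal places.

Standardized α = k·r̄ / (1 + (k−1)·r̄) = 5 × 0.0881 / (1 + 4 × 0.0881)
  = 0.4405 / 1.3524 = 0.326

standardized alpha = 0.326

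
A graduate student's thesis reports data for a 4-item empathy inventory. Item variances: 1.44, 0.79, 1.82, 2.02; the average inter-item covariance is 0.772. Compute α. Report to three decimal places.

α = 0.806

sum of item variances = 1.44 + 0.79 + 1.82 + 2.02 = 6.07
Sum of the 6 distinct covariances = 6 × 0.772 = 4.632
σ²_total = sum of item variances + 2·Σcov = 6.07 + 2 × 4.632 = 15.334
α = (4/3)·(1 − 6.07/15.334) = 0.806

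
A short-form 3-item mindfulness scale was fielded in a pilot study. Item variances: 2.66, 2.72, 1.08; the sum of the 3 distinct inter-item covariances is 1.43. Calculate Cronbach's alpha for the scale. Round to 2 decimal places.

α = 0.46

Σσ²ᵢ = 2.66 + 2.72 + 1.08 = 6.46
Sum of distinct covariances = 1.43
σ²_total = Σσ²ᵢ + 2·Σcov = 6.46 + 2 × 1.43 = 9.32
α = (3/2)·(1 − 6.46/9.32) = 0.46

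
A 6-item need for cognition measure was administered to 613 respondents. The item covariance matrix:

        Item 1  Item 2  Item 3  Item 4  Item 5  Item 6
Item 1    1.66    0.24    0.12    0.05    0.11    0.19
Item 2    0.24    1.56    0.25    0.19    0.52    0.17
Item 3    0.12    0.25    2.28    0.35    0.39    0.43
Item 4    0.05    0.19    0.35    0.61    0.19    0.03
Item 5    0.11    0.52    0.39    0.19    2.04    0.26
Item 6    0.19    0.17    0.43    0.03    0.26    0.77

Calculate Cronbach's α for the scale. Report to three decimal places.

α = 0.527

Σσᵢ² = 1.66 + 1.56 + 2.28 + 0.61 + 2.04 + 0.77 = 8.92
Sum of the distinct covariances = 3.49
total variance = 8.92 + 2 × 3.49 = 15.90
α = (k/(k−1))·(1 − Σσᵢ²/total variance) = (6/5)·(1 − 8.92/15.90) = 0.527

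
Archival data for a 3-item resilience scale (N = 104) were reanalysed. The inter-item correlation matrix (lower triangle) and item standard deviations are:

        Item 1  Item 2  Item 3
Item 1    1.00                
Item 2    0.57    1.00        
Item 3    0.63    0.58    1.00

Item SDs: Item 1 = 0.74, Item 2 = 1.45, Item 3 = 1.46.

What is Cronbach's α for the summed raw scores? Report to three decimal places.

Cronbach's α = 0.770

Σσ²ᵢ = 0.74² + 1.45² + 1.46² = 4.7817
Covariances σ_ij = r_ij · s_i · s_j:
  σ(Item 1,Item 2) = 0.57 × 0.74 × 1.45 = 0.6116
  σ(Item 1,Item 3) = 0.63 × 0.74 × 1.46 = 0.6807
  σ(Item 2,Item 3) = 0.58 × 1.45 × 1.46 = 1.2279
σ²_T = Σσ²ᵢ + 2·Σσ_ij = 4.7817 + 2 × 2.5202 = 9.8221
α = (3/2)·(1 − 4.7817/9.8221) = 0.770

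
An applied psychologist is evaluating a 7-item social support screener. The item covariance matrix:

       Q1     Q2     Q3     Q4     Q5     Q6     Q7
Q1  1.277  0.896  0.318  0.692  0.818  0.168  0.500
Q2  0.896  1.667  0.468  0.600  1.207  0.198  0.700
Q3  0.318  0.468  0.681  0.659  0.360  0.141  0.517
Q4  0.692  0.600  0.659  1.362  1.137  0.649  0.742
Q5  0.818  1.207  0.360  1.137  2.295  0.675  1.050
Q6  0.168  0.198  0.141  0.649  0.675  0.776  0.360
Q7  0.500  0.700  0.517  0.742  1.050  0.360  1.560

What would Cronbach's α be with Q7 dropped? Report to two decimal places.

Remaining items: Q1, Q2, Q3, Q4, Q5, Q6 (k = 6).
Σσᵢ² = 1.277 + 1.667 + 0.681 + 1.362 + 2.295 + 0.776 = 8.058
σ²_total = 8.058 + 2 × 8.986 = 26.030
α (item deleted) = (6/5)·(1 − 8.058/26.030) = 0.83

α = 0.83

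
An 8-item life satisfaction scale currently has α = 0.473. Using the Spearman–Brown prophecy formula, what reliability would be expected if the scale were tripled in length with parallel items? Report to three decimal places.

predicted reliability = 0.729

Length factor m = 3
α' = m·α / (1 + (m−1)·α)
   = 3 × 0.473 / (1 + (3 − 1) × 0.473)
   = 1.4190 / 1.9460 = 0.729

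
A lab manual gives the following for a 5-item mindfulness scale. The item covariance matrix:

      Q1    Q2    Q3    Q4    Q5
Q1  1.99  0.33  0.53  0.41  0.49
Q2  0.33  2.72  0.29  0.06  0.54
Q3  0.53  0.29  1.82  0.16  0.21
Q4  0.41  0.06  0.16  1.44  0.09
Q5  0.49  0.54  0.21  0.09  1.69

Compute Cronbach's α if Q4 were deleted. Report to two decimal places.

Remaining items: Q1, Q2, Q3, Q5 (k = 4).
ΣVar(i) = 1.99 + 2.72 + 1.82 + 1.69 = 8.22
σ²_total = 8.22 + 2 × 2.39 = 13.00
α (item deleted) = (4/3)·(1 − 8.22/13.00) = 0.49

α = 0.49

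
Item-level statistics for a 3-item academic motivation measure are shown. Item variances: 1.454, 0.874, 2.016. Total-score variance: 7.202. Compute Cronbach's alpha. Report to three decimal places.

Σσ²ᵢ = 1.454 + 0.874 + 2.016 = 4.344
α = (k/(k−1))·(1 − Σσ²ᵢ/σ²_T) = (3/2)·(1 − 4.344/7.202) = 0.595

Cronbach's alpha = 0.595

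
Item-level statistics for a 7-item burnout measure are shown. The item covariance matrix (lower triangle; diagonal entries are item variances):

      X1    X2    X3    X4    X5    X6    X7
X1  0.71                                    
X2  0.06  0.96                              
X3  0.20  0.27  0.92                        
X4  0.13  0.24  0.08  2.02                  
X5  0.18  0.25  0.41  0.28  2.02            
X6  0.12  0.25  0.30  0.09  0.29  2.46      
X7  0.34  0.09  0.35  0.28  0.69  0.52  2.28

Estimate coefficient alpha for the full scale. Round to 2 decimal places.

Σσᵢ² = 0.71 + 0.96 + 0.92 + 2.02 + 2.02 + 2.46 + 2.28 = 11.37
Sum of off-diagonal covariances = 5.42
σ²_T = 11.37 + 2 × 5.42 = 22.21
α = (k/(k−1))·(1 − Σσᵢ²/σ²_T) = (7/6)·(1 − 11.37/22.21) = 0.57

coefficient alpha = 0.57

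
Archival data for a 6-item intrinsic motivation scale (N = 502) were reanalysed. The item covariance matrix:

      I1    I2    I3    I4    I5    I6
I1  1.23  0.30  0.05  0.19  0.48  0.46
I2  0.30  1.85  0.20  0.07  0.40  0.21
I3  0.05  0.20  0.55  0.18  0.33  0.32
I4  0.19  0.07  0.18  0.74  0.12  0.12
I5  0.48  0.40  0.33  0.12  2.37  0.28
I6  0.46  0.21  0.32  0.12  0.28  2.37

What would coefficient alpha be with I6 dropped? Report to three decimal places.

Remaining items: I1, I2, I3, I4, I5 (k = 5).
ΣVar(i) = 1.23 + 1.85 + 0.55 + 0.74 + 2.37 = 6.74
σ²_T = 6.74 + 2 × 2.32 = 11.38
α (item deleted) = (5/4)·(1 − 6.74/11.38) = 0.510

coefficient alpha = 0.510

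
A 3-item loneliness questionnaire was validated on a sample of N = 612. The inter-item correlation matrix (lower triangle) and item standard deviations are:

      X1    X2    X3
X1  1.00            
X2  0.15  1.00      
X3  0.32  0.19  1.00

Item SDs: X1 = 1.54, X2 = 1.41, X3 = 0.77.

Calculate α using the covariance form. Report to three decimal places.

Σσ²ᵢ = 1.54² + 1.41² + 0.77² = 4.9526
Covariances σ_ij = r_ij · s_i · s_j:
  σ(X1,X2) = 0.15 × 1.54 × 1.41 = 0.3257
  σ(X1,X3) = 0.32 × 1.54 × 0.77 = 0.3795
  σ(X2,X3) = 0.19 × 1.41 × 0.77 = 0.2063
σ²_T = Σσ²ᵢ + 2·Σσ_ij = 4.9526 + 2 × 0.9115 = 6.7756
α = (3/2)·(1 − 4.9526/6.7756) = 0.404

α = 0.404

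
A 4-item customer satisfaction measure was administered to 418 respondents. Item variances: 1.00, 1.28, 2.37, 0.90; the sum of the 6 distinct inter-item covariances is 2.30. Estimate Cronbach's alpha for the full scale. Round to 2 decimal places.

Cronbach's alpha = 0.60

Σσᵢ² = 1.00 + 1.28 + 2.37 + 0.90 = 5.55
Sum of distinct covariances = 2.30
total variance = Σσᵢ² + 2·Σcov = 5.55 + 2 × 2.30 = 10.15
α = (4/3)·(1 − 5.55/10.15) = 0.60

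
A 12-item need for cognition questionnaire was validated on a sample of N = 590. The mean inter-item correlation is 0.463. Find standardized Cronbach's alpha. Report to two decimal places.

standardized Cronbach's alpha = 0.91

Standardized α = k·r̄ / (1 + (k−1)·r̄) = 12 × 0.463 / (1 + 11 × 0.463)
  = 5.5560 / 6.0930 = 0.91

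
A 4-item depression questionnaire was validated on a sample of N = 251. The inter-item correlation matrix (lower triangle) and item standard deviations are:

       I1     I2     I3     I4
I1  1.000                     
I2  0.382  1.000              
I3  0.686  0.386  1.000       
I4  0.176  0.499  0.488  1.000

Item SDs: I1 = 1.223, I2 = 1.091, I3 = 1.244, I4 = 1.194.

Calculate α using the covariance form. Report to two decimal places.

α = 0.76

Σσ²ᵢ = 1.223² + 1.091² + 1.244² + 1.194² = 5.6592
Covariances σ_ij = r_ij · s_i · s_j:
  σ(I1,I2) = 0.382 × 1.223 × 1.091 = 0.5097
  σ(I1,I3) = 0.686 × 1.223 × 1.244 = 1.0437
  σ(I1,I4) = 0.176 × 1.223 × 1.194 = 0.2570
  σ(I2,I3) = 0.386 × 1.091 × 1.244 = 0.5239
  σ(I2,I4) = 0.499 × 1.091 × 1.194 = 0.6500
  σ(I3,I4) = 0.488 × 1.244 × 1.194 = 0.7248
σ²_T = Σσ²ᵢ + 2·Σσ_ij = 5.6592 + 2 × 3.7091 = 13.0774
α = (4/3)·(1 − 5.6592/13.0774) = 0.76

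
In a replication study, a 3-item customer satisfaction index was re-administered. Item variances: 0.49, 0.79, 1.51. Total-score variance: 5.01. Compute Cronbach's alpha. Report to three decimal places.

Cronbach's alpha = 0.665

sum of item variances = 0.49 + 0.79 + 1.51 = 2.79
α = (k/(k−1))·(1 − sum of item variances/Var(T)) = (3/2)·(1 − 2.79/5.01) = 0.665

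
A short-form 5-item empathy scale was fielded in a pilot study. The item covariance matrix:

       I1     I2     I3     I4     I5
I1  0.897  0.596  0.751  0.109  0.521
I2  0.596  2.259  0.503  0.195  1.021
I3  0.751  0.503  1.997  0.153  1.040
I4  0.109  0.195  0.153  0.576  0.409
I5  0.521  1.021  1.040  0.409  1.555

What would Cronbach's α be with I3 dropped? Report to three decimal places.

Cronbach's α = 0.692

Remaining items: I1, I2, I4, I5 (k = 4).
ΣVar(i) = 0.897 + 2.259 + 0.576 + 1.555 = 5.287
σ²_T = 5.287 + 2 × 2.851 = 10.989
α (item deleted) = (4/3)·(1 − 5.287/10.989) = 0.692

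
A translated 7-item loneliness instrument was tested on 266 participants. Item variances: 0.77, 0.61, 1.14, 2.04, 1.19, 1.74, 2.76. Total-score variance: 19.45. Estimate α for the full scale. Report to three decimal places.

Σσ²ᵢ = 0.77 + 0.61 + 1.14 + 2.04 + 1.19 + 1.74 + 2.76 = 10.25
α = (k/(k−1))·(1 − Σσ²ᵢ/σ²_T) = (7/6)·(1 − 10.25/19.45) = 0.552

α = 0.552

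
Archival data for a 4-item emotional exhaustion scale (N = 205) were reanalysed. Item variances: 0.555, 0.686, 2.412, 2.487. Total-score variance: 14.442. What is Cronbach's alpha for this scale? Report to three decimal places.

Σσᵢ² = 0.555 + 0.686 + 2.412 + 2.487 = 6.140
α = (k/(k−1))·(1 − Σσᵢ²/σ²_T) = (4/3)·(1 − 6.140/14.442) = 0.766

Cronbach's alpha = 0.766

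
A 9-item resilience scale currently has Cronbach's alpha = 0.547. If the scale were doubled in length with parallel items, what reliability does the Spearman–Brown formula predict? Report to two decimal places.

predicted reliability = 0.71

Length factor m = 2
α' = m·α / (1 + (m−1)·α)
   = 2 × 0.547 / (1 + (2 − 1) × 0.547)
   = 1.0940 / 1.5470 = 0.71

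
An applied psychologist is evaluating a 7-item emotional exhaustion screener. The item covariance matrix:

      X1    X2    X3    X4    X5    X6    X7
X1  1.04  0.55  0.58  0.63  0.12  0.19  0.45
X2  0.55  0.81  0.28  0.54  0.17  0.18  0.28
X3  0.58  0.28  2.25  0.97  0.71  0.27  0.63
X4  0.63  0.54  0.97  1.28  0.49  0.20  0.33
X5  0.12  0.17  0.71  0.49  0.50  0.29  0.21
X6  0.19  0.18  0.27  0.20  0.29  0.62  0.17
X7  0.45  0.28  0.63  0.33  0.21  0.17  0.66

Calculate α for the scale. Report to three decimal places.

Σσ²ᵢ = 1.04 + 0.81 + 2.25 + 1.28 + 0.50 + 0.62 + 0.66 = 7.16
Sum of off-diagonal covariances = 8.24
σ²_total = 7.16 + 2 × 8.24 = 23.64
α = (k/(k−1))·(1 − Σσ²ᵢ/σ²_total) = (7/6)·(1 − 7.16/23.64) = 0.813

α = 0.813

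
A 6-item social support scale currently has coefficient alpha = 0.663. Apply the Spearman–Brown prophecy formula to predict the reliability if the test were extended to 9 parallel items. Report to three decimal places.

Length factor m = 9/6 = 1.5000
α' = m·α / (1 + (m−1)·α)
   = 9/6 × 0.663 / (1 + (9/6 − 1) × 0.663)
   = 0.9945 / 1.3315 = 0.747

predicted reliability = 0.747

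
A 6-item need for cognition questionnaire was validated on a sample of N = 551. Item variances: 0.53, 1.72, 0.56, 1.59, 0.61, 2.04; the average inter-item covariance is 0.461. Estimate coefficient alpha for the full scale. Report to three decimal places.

sum of item variances = 0.53 + 1.72 + 0.56 + 1.59 + 0.61 + 2.04 = 7.05
Sum of the 15 distinct covariances = 15 × 0.461 = 6.915
σ²_T = sum of item variances + 2·Σcov = 7.05 + 2 × 6.915 = 20.880
α = (6/5)·(1 − 7.05/20.880) = 0.795

α = 0.795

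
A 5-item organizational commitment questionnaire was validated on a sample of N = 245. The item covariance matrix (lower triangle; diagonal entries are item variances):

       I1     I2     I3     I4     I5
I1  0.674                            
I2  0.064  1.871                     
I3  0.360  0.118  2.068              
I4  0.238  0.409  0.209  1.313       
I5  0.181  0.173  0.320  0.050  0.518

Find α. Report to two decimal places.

sum of item variances = 0.674 + 1.871 + 2.068 + 1.313 + 0.518 = 6.444
Sum of the distinct covariances = 2.122
total variance = 6.444 + 2 × 2.122 = 10.688
α = (k/(k−1))·(1 − sum of item variances/total variance) = (5/4)·(1 − 6.444/10.688) = 0.50

α = 0.50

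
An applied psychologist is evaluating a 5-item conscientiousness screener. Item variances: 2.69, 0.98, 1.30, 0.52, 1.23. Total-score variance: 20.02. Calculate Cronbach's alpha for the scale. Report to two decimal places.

Σσ²ᵢ = 2.69 + 0.98 + 1.30 + 0.52 + 1.23 = 6.72
α = (k/(k−1))·(1 − Σσ²ᵢ/total variance) = (5/4)·(1 − 6.72/20.02) = 0.83

Cronbach's alpha = 0.83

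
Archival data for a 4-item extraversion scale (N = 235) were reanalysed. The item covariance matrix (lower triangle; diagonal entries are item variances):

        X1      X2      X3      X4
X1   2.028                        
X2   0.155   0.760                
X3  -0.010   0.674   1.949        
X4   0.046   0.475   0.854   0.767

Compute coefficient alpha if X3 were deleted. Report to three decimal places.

coefficient alpha = 0.413

Remaining items: X1, X2, X4 (k = 3).
sum of item variances = 2.028 + 0.760 + 0.767 = 3.555
total variance = 3.555 + 2 × 0.676 = 4.907
α (item deleted) = (3/2)·(1 − 3.555/4.907) = 0.413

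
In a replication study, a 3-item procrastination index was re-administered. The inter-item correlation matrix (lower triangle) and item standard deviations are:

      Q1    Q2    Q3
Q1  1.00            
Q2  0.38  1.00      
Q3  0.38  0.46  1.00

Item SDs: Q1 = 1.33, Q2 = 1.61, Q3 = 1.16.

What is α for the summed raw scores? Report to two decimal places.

Σσ²ᵢ = 1.33² + 1.61² + 1.16² = 5.7066
Covariances σ_ij = r_ij · s_i · s_j:
  σ(Q1,Q2) = 0.38 × 1.33 × 1.61 = 0.8137
  σ(Q1,Q3) = 0.38 × 1.33 × 1.16 = 0.5863
  σ(Q2,Q3) = 0.46 × 1.61 × 1.16 = 0.8591
σ²_T = Σσ²ᵢ + 2·Σσ_ij = 5.7066 + 2 × 2.2591 = 10.2248
α = (3/2)·(1 − 5.7066/10.2248) = 0.66

α = 0.66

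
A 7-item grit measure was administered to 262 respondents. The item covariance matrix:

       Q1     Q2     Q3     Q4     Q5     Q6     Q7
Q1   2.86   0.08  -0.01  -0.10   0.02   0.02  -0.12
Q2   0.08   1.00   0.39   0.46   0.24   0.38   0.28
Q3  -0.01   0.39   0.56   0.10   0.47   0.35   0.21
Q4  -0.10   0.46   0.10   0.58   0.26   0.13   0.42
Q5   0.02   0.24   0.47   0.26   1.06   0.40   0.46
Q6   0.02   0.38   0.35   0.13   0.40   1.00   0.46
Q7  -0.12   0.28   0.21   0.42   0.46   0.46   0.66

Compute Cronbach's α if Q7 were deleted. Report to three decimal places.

Remaining items: Q1, Q2, Q3, Q4, Q5, Q6 (k = 6).
Σσ²ᵢ = 2.86 + 1.00 + 0.56 + 0.58 + 1.06 + 1.00 = 7.06
σ²_T = 7.06 + 2 × 3.19 = 13.44
α (item deleted) = (6/5)·(1 − 7.06/13.44) = 0.570

Cronbach's α = 0.570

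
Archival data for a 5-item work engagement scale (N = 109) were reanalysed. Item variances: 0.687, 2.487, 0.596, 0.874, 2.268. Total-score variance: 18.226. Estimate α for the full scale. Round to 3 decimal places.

Σσᵢ² = 0.687 + 2.487 + 0.596 + 0.874 + 2.268 = 6.912
α = (k/(k−1))·(1 − Σσᵢ²/σ²_total) = (5/4)·(1 − 6.912/18.226) = 0.776

α = 0.776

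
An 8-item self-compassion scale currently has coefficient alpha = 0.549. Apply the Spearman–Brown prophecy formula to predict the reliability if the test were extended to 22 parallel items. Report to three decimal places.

Length factor m = 22/8 = 2.7500
α' = m·α / (1 + (m−1)·α)
   = 22/8 × 0.549 / (1 + (22/8 − 1) × 0.549)
   = 1.5098 / 1.9607 = 0.770

predicted reliability = 0.770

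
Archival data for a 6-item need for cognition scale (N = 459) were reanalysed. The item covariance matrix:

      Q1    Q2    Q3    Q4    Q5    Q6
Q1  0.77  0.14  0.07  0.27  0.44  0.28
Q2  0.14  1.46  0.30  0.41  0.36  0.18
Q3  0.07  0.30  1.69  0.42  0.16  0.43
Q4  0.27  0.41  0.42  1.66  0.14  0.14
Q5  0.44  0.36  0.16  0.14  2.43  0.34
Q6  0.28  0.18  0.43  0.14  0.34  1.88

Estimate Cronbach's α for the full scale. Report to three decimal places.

ΣVar(i) = 0.77 + 1.46 + 1.69 + 1.66 + 2.43 + 1.88 = 9.89
Sum of the distinct covariances = 4.08
Var(T) = 9.89 + 2 × 4.08 = 18.05
α = (k/(k−1))·(1 − ΣVar(i)/Var(T)) = (6/5)·(1 − 9.89/18.05) = 0.542

α = 0.542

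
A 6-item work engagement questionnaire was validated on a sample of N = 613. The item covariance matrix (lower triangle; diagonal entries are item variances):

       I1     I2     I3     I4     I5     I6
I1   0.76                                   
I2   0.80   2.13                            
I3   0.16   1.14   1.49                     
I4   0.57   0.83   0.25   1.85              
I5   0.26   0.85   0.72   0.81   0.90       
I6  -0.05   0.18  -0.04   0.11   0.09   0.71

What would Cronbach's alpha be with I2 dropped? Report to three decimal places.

Remaining items: I1, I3, I4, I5, I6 (k = 5).
Σσᵢ² = 0.76 + 1.49 + 1.85 + 0.90 + 0.71 = 5.71
total variance = 5.71 + 2 × 2.88 = 11.47
α (item deleted) = (5/4)·(1 − 5.71/11.47) = 0.628

Cronbach's alpha = 0.628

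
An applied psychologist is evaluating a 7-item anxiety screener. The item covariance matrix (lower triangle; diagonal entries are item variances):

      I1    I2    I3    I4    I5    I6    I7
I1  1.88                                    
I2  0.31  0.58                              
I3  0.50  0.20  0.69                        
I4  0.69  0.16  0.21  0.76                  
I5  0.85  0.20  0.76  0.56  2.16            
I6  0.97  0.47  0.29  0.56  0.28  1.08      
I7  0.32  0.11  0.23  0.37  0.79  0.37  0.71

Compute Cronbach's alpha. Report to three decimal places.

α = 0.817

sum of item variances = 1.88 + 0.58 + 0.69 + 0.76 + 2.16 + 1.08 + 0.71 = 7.86
Σ_{i<j} σ_ij = 9.20
σ²_T = 7.86 + 2 × 9.20 = 26.26
α = (k/(k−1))·(1 − sum of item variances/σ²_T) = (7/6)·(1 − 7.86/26.26) = 0.817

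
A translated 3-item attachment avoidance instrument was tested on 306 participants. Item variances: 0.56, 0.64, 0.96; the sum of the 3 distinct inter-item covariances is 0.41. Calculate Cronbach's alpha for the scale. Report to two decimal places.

Σσ²ᵢ = 0.56 + 0.64 + 0.96 = 2.16
Sum of distinct covariances = 0.41
total variance = Σσ²ᵢ + 2·Σcov = 2.16 + 2 × 0.41 = 2.98
α = (3/2)·(1 − 2.16/2.98) = 0.41

Cronbach's alpha = 0.41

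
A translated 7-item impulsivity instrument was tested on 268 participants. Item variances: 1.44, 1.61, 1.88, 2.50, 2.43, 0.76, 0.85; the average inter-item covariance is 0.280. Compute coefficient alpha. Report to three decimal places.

α = 0.591

ΣVar(i) = 1.44 + 1.61 + 1.88 + 2.50 + 2.43 + 0.76 + 0.85 = 11.47
Sum of the 21 distinct covariances = 21 × 0.280 = 5.880
σ²_T = ΣVar(i) + 2·Σcov = 11.47 + 2 × 5.880 = 23.230
α = (7/6)·(1 − 11.47/23.230) = 0.591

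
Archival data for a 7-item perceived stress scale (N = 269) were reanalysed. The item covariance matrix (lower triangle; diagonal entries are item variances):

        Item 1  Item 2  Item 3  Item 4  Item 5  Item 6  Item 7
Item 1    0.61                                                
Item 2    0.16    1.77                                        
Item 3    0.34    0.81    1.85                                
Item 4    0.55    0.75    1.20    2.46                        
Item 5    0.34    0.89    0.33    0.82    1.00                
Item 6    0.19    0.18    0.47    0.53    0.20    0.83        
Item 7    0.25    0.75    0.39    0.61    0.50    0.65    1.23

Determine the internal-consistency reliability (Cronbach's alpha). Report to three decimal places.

Cronbach's alpha = 0.806

sum of item variances = 0.61 + 1.77 + 1.85 + 2.46 + 1.00 + 0.83 + 1.23 = 9.75
Sum of the distinct covariances = 10.91
Var(T) = 9.75 + 2 × 10.91 = 31.57
α = (k/(k−1))·(1 − sum of item variances/Var(T)) = (7/6)·(1 − 9.75/31.57) = 0.806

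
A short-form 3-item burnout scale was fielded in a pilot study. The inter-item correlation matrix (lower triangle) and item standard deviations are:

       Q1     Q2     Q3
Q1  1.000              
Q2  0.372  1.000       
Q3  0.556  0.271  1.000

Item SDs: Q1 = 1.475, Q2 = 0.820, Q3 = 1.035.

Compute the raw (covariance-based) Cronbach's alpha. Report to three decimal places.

Σσ²ᵢ = 1.475² + 0.820² + 1.035² = 3.9192
Covariances σ_ij = r_ij · s_i · s_j:
  σ(Q1,Q2) = 0.372 × 1.475 × 0.820 = 0.4499
  σ(Q1,Q3) = 0.556 × 1.475 × 1.035 = 0.8488
  σ(Q2,Q3) = 0.271 × 0.820 × 1.035 = 0.2300
σ²_T = Σσ²ᵢ + 2·Σσ_ij = 3.9192 + 2 × 1.5287 = 6.9766
α = (3/2)·(1 − 3.9192/6.9766) = 0.657

α = 0.657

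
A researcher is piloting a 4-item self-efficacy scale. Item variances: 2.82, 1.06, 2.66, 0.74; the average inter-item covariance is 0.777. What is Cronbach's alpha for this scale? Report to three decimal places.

Σσ²ᵢ = 2.82 + 1.06 + 2.66 + 0.74 = 7.28
Sum of the 6 distinct covariances = 6 × 0.777 = 4.662
σ²_T = Σσ²ᵢ + 2·Σcov = 7.28 + 2 × 4.662 = 16.604
α = (4/3)·(1 − 7.28/16.604) = 0.749

Cronbach's alpha = 0.749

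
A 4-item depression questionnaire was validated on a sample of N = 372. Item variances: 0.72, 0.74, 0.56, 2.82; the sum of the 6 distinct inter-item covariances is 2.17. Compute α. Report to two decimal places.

sum of item variances = 0.72 + 0.74 + 0.56 + 2.82 = 4.84
Sum of distinct covariances = 2.17
Var(T) = sum of item variances + 2·Σcov = 4.84 + 2 × 2.17 = 9.18
α = (4/3)·(1 − 4.84/9.18) = 0.63

α = 0.63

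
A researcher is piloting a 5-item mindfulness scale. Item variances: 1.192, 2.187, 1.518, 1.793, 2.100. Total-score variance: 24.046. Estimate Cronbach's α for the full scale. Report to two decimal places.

Σσᵢ² = 1.192 + 2.187 + 1.518 + 1.793 + 2.100 = 8.790
α = (k/(k−1))·(1 − Σσᵢ²/Var(T)) = (5/4)·(1 − 8.790/24.046) = 0.79

Cronbach's α = 0.79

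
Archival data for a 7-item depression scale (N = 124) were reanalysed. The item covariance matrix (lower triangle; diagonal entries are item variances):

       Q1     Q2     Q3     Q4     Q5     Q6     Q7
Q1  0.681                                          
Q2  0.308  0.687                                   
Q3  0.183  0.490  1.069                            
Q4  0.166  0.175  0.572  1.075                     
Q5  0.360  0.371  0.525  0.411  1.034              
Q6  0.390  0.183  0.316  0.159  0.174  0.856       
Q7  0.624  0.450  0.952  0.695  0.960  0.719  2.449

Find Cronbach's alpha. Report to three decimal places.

α = 0.817

Σσ²ᵢ = 0.681 + 0.687 + 1.069 + 1.075 + 1.034 + 0.856 + 2.449 = 7.851
Sum of off-diagonal covariances = 9.183
Var(T) = 7.851 + 2 × 9.183 = 26.217
α = (k/(k−1))·(1 − Σσ²ᵢ/Var(T)) = (7/6)·(1 − 7.851/26.217) = 0.817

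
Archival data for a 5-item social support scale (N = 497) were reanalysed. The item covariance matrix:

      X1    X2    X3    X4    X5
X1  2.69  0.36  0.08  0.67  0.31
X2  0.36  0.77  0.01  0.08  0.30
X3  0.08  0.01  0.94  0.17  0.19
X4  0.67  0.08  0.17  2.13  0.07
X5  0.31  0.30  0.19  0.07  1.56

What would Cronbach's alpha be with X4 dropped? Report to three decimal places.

Remaining items: X1, X2, X3, X5 (k = 4).
Σσᵢ² = 2.69 + 0.77 + 0.94 + 1.56 = 5.96
σ²_T = 5.96 + 2 × 1.25 = 8.46
α (item deleted) = (4/3)·(1 − 5.96/8.46) = 0.394

Cronbach's alpha = 0.394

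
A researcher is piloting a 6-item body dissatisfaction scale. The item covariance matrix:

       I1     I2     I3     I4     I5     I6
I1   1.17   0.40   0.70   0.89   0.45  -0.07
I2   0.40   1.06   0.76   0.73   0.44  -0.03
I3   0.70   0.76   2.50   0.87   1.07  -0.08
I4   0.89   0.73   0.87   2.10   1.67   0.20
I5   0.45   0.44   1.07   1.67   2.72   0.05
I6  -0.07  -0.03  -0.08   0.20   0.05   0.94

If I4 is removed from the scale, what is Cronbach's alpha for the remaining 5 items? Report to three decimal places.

α = 0.585

Remaining items: I1, I2, I3, I5, I6 (k = 5).
sum of item variances = 1.17 + 1.06 + 2.50 + 2.72 + 0.94 = 8.39
total variance = 8.39 + 2 × 3.69 = 15.77
α (item deleted) = (5/4)·(1 − 8.39/15.77) = 0.585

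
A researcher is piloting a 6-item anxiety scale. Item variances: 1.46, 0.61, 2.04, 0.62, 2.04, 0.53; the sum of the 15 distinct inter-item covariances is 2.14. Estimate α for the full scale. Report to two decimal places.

ΣVar(i) = 1.46 + 0.61 + 2.04 + 0.62 + 2.04 + 0.53 = 7.30
Sum of distinct covariances = 2.14
total variance = ΣVar(i) + 2·Σcov = 7.30 + 2 × 2.14 = 11.58
α = (6/5)·(1 − 7.30/11.58) = 0.44

α = 0.44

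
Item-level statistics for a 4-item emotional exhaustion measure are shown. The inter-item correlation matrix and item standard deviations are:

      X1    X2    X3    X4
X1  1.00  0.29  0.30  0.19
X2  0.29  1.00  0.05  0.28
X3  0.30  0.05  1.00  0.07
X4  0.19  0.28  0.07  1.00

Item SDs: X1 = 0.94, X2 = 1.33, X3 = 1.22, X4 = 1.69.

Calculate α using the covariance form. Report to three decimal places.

Σσ²ᵢ = 0.94² + 1.33² + 1.22² + 1.69² = 6.9970
Covariances σ_ij = r_ij · s_i · s_j:
  σ(X1,X2) = 0.29 × 0.94 × 1.33 = 0.3626
  σ(X1,X3) = 0.30 × 0.94 × 1.22 = 0.3440
  σ(X1,X4) = 0.19 × 0.94 × 1.69 = 0.3018
  σ(X2,X3) = 0.05 × 1.33 × 1.22 = 0.0811
  σ(X2,X4) = 0.28 × 1.33 × 1.69 = 0.6294
  σ(X3,X4) = 0.07 × 1.22 × 1.69 = 0.1443
σ²_T = Σσ²ᵢ + 2·Σσ_ij = 6.9970 + 2 × 1.8632 = 10.7234
α = (4/3)·(1 − 6.9970/10.7234) = 0.463

α = 0.463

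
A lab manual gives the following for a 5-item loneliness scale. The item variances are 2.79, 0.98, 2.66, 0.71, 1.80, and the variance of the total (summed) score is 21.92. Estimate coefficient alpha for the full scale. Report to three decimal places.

ΣVar(i) = 2.79 + 0.98 + 2.66 + 0.71 + 1.80 = 8.94
α = (k/(k−1))·(1 − ΣVar(i)/σ²_total) = (5/4)·(1 − 8.94/21.92) = 0.740

α = 0.740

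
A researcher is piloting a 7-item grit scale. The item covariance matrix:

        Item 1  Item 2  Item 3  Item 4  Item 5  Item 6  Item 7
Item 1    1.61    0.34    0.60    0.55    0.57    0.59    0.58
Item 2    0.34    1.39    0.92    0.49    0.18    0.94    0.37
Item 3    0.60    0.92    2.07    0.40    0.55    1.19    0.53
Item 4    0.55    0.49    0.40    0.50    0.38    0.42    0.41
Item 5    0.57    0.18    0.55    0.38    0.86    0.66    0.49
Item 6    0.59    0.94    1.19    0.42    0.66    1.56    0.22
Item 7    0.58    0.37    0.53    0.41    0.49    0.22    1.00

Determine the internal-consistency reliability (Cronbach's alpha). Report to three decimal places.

sum of item variances = 1.61 + 1.39 + 2.07 + 0.50 + 0.86 + 1.56 + 1.00 = 8.99
Sum of off-diagonal covariances = 11.38
σ²_T = 8.99 + 2 × 11.38 = 31.75
α = (k/(k−1))·(1 − sum of item variances/σ²_T) = (7/6)·(1 − 8.99/31.75) = 0.836

Cronbach's alpha = 0.836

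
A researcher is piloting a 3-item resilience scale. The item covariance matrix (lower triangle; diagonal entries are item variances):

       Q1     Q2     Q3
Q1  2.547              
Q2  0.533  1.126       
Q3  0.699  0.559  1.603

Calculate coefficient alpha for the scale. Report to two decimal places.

coefficient alpha = 0.61

ΣVar(i) = 2.547 + 1.126 + 1.603 = 5.276
Sum of the distinct covariances = 1.791
total variance = 5.276 + 2 × 1.791 = 8.858
α = (k/(k−1))·(1 − ΣVar(i)/total variance) = (3/2)·(1 − 5.276/8.858) = 0.61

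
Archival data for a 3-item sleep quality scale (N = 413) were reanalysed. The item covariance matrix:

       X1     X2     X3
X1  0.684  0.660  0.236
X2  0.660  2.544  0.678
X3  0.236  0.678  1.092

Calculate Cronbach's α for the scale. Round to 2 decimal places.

Σσᵢ² = 0.684 + 2.544 + 1.092 = 4.320
Σ_{i<j} σ_ij = 1.574
Var(T) = 4.320 + 2 × 1.574 = 7.468
α = (k/(k−1))·(1 − Σσᵢ²/Var(T)) = (3/2)·(1 − 4.320/7.468) = 0.63

Cronbach's α = 0.63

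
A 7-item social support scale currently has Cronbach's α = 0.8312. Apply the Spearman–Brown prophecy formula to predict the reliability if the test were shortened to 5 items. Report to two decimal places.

Length factor m = 5/7 = 0.7143
α' = m·α / (1 − (1−m)·α)
   = 5/7 × 0.8312 / (1 − (1 − 5/7) × 0.8312)
   = 0.5937 / 0.7625 = 0.78

predicted reliability = 0.78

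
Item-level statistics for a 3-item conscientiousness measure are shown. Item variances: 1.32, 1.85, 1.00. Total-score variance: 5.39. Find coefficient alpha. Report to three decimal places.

Σσ²ᵢ = 1.32 + 1.85 + 1.00 = 4.17
α = (k/(k−1))·(1 − Σσ²ᵢ/total variance) = (3/2)·(1 − 4.17/5.39) = 0.340

α = 0.340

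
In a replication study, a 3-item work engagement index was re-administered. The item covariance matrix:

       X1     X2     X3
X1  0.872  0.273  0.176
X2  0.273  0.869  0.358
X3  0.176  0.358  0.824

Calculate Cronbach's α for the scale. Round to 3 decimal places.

sum of item variances = 0.872 + 0.869 + 0.824 = 2.565
Sum of the distinct covariances = 0.807
total variance = 2.565 + 2 × 0.807 = 4.179
α = (k/(k−1))·(1 − sum of item variances/total variance) = (3/2)·(1 − 2.565/4.179) = 0.579

Cronbach's α = 0.579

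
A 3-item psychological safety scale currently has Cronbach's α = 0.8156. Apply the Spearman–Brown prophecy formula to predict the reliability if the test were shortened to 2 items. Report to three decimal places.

predicted reliability = 0.747

Length factor m = 2/3 = 0.6667
α' = m·α / (1 − (1−m)·α)
   = 2/3 × 0.8156 / (1 − (1 − 2/3) × 0.8156)
   = 0.5437 / 0.7281 = 0.747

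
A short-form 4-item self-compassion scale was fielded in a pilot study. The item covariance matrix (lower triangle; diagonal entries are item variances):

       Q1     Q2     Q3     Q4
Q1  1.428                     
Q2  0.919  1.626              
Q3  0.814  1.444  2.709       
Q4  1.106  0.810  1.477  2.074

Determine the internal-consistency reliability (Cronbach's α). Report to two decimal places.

Cronbach's α = 0.84

sum of item variances = 1.428 + 1.626 + 2.709 + 2.074 = 7.837
Σ_{i<j} σ_ij = 6.570
σ²_T = 7.837 + 2 × 6.570 = 20.977
α = (k/(k−1))·(1 − sum of item variances/σ²_T) = (4/3)·(1 − 7.837/20.977) = 0.84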